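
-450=-450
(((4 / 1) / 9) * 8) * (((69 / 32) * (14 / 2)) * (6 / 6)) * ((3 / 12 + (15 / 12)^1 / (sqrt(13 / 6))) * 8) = 322 / 3 + 1610 * sqrt(78) / 39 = 471.93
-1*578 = -578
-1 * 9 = -9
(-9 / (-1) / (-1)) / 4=-9 / 4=-2.25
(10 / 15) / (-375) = -2 / 1125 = -0.00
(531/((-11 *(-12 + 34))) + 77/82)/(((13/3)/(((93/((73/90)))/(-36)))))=668205/724306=0.92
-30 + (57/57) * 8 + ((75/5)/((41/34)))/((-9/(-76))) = 10214/123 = 83.04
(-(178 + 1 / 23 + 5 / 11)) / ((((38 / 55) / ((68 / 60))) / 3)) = -383860 / 437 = -878.40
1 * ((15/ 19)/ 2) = 15/ 38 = 0.39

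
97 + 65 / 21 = 2102 / 21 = 100.10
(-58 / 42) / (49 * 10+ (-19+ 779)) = -29 / 26250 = -0.00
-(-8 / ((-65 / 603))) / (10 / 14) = -33768 / 325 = -103.90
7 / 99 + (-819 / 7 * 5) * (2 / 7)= -167.07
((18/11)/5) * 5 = 18/11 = 1.64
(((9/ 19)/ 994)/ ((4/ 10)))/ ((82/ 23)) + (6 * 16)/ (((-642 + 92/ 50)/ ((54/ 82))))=-1219671765/ 12392313304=-0.10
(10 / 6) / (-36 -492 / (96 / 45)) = -40 / 6399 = -0.01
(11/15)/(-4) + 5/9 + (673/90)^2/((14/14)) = 56.29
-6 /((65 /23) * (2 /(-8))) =552 /65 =8.49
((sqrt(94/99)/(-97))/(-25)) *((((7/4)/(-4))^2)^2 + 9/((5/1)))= 601829 *sqrt(1034)/26222592000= 0.00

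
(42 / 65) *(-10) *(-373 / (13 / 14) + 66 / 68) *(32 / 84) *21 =59511984 / 2873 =20714.23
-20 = -20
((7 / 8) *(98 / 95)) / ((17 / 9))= 3087 / 6460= 0.48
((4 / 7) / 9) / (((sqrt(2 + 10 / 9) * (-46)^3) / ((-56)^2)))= -16 * sqrt(7) / 36501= -0.00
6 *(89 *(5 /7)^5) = 1668750 /16807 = 99.29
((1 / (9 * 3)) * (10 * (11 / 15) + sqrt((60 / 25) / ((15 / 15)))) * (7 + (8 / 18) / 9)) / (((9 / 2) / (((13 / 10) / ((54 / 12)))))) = 29692 * sqrt(15) / 4428675 + 326612 / 2657205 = 0.15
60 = 60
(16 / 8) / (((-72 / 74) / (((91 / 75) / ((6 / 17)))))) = -57239 / 8100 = -7.07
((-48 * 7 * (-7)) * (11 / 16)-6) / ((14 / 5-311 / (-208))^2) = 193606400 / 2217121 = 87.32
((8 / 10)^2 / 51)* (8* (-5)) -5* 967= -1233053 / 255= -4835.50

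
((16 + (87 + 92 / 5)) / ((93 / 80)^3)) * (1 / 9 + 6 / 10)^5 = 14.05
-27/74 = -0.36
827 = 827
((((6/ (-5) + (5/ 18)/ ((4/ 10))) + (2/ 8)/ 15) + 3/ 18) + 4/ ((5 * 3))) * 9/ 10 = -1/ 20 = -0.05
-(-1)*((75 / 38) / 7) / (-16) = -75 / 4256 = -0.02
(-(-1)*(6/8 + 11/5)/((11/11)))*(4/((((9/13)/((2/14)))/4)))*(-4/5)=-7.79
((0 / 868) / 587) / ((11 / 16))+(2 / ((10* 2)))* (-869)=-869 / 10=-86.90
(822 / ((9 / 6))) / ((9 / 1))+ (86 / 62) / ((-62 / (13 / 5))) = 5261249 / 86490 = 60.83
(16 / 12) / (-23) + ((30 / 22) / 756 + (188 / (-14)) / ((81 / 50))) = -4788629 / 573804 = -8.35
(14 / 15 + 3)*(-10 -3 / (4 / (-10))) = -59 / 6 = -9.83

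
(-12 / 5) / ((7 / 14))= -24 / 5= -4.80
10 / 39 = 0.26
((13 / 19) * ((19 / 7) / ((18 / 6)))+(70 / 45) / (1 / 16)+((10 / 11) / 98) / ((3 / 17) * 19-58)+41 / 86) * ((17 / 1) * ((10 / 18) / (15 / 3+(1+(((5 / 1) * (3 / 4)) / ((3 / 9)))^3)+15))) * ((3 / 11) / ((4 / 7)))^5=293611480515325 / 69801565837143712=0.00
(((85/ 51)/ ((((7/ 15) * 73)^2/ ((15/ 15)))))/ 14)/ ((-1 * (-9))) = 125/ 10967082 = 0.00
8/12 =2/3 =0.67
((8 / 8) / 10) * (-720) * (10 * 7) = -5040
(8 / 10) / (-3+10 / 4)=-8 / 5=-1.60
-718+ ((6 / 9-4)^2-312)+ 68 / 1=-8558 / 9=-950.89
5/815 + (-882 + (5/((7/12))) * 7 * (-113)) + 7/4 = -7660.24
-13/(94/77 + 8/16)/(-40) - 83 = -82.81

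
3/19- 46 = -871/19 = -45.84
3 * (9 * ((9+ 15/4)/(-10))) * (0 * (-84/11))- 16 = -16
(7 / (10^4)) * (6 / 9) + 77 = 1155007 / 15000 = 77.00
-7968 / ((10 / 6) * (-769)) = 6.22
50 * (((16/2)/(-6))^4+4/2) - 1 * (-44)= 24464/81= 302.02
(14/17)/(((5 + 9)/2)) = 2/17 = 0.12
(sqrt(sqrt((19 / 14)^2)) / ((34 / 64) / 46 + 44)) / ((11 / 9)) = 2208*sqrt(266) / 1662815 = 0.02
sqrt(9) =3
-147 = -147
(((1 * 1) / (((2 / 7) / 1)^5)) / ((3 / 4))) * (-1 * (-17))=11904.96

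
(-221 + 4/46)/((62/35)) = -177835/1426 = -124.71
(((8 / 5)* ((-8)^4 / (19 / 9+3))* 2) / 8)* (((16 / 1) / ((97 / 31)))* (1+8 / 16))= 27426816 / 11155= 2458.70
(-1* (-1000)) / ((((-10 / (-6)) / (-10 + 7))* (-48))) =75 / 2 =37.50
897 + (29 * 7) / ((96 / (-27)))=26877 / 32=839.91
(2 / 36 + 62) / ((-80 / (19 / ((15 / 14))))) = -148561 / 10800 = -13.76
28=28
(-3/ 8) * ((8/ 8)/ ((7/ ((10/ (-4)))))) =15/ 112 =0.13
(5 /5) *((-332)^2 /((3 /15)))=551120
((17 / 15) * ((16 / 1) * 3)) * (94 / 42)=12784 / 105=121.75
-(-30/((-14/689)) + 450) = -1926.43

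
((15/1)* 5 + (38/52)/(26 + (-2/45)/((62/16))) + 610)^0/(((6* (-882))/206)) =-0.04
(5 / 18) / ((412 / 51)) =85 / 2472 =0.03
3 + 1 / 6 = 19 / 6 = 3.17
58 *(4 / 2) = 116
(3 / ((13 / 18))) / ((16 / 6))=81 / 52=1.56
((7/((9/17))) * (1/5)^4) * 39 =1547/1875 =0.83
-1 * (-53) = 53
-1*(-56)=56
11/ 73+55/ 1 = 4026/ 73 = 55.15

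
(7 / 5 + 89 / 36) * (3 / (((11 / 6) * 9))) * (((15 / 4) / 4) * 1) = 697 / 1056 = 0.66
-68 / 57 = -1.19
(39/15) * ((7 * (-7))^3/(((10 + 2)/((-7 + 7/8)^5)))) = 432028097404813/1966080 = 219740853.58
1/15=0.07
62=62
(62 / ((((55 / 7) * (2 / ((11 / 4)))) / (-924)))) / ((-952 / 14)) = 50127 / 340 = 147.43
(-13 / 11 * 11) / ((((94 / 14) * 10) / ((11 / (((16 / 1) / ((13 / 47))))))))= -13013 / 353440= -0.04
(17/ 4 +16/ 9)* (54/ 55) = 651/ 110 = 5.92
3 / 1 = 3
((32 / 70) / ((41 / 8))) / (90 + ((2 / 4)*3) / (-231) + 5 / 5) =2816 / 2872665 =0.00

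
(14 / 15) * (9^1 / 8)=21 / 20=1.05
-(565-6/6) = -564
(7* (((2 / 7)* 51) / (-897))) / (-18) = 17 / 2691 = 0.01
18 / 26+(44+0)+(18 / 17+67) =112.75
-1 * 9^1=-9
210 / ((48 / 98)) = 1715 / 4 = 428.75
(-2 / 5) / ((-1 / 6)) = 12 / 5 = 2.40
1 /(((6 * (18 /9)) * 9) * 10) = 1 /1080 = 0.00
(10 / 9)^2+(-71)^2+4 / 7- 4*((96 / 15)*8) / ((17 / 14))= 234909523 / 48195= 4874.15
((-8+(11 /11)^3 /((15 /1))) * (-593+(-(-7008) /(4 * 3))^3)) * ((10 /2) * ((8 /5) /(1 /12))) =-758462630688 /5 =-151692526137.60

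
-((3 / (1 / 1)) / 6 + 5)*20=-110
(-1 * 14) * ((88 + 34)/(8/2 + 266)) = -854/135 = -6.33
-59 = -59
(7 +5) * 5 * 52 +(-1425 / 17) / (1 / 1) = 3036.18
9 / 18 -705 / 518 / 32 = 7583 / 16576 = 0.46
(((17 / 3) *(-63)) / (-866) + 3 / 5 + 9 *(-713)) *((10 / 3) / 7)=-9260409 / 3031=-3055.23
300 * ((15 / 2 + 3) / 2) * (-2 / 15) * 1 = -210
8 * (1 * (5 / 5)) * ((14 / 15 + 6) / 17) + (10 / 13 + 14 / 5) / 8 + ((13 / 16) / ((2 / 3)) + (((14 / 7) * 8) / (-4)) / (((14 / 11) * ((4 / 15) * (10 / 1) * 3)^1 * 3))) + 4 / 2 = 1009391 / 148512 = 6.80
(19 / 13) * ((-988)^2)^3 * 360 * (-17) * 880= -7321263038365577261875200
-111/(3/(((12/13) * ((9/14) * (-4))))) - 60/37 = 290244/3367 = 86.20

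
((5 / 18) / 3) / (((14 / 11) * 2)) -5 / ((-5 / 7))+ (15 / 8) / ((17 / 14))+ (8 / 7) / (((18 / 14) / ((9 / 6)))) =9.91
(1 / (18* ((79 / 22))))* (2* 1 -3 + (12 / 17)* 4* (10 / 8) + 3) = 1034 / 12087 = 0.09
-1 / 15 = -0.07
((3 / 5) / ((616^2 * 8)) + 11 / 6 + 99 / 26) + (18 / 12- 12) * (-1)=9554702197 / 591951360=16.14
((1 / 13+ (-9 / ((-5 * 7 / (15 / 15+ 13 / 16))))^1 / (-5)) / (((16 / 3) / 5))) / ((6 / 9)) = -5337 / 232960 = -0.02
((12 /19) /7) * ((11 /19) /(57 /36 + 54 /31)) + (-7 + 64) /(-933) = -44120737 /972154589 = -0.05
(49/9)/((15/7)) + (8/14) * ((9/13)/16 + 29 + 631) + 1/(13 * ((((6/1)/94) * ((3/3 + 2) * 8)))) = 37322669/98280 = 379.76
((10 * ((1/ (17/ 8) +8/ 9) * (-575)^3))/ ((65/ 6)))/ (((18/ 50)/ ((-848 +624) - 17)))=73306175000000/ 459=159708442265.80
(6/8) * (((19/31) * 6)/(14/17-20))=-0.14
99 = 99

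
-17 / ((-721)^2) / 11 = -17 / 5718251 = -0.00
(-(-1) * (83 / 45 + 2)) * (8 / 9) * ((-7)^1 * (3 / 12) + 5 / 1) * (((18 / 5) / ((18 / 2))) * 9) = 8996 / 225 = 39.98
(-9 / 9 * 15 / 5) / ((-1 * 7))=3 / 7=0.43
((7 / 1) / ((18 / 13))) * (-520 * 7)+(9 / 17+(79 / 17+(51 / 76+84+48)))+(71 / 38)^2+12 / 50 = -50429506679 / 2761650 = -18260.64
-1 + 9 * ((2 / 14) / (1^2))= 0.29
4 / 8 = 1 / 2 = 0.50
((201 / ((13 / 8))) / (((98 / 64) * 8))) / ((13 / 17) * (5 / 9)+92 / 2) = 984096 / 4524611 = 0.22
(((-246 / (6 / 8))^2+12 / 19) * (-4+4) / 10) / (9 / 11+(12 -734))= 0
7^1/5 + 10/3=71/15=4.73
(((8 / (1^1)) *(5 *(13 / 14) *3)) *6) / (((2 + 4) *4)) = 27.86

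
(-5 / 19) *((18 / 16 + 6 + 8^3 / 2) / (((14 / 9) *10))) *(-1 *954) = 9036765 / 2128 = 4246.60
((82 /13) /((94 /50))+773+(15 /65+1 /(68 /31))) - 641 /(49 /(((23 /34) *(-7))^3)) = 52016984093 /24014744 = 2166.04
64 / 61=1.05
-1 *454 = -454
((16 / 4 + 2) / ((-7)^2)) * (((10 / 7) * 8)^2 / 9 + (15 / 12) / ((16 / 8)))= 53405 / 28812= 1.85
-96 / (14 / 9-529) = 864 / 4747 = 0.18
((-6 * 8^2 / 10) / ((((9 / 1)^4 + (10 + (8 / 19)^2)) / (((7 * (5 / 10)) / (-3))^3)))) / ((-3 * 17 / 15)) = -141512 / 51849405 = -0.00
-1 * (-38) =38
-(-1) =1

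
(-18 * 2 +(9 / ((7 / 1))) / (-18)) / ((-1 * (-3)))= -505 / 42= -12.02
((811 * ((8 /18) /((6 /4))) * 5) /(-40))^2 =657721 /729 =902.22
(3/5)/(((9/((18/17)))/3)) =18/85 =0.21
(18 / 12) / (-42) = -1 / 28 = -0.04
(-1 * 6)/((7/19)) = -114/7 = -16.29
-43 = -43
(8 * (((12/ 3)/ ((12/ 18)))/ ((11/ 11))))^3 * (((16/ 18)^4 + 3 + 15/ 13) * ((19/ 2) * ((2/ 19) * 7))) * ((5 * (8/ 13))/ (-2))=-233700884480/ 41067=-5690722.10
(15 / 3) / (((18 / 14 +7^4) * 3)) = 35 / 50448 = 0.00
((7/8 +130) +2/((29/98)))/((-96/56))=-223517/2784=-80.29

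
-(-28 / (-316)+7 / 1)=-560 / 79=-7.09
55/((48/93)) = 1705/16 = 106.56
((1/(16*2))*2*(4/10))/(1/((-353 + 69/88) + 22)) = -29059/3520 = -8.26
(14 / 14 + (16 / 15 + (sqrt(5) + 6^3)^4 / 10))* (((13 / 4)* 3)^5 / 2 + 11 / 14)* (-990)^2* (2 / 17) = 38993033277974368395* sqrt(5) / 1904 + 67416063709367209807575 / 60928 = 1152281020995896768.56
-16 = -16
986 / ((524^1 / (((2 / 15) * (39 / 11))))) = 6409 / 7205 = 0.89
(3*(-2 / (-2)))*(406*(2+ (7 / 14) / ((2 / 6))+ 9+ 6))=22533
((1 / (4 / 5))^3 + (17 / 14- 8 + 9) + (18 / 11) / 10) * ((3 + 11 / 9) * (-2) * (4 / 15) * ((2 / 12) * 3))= -2027623 / 415800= -4.88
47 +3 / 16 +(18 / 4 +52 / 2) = 1243 / 16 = 77.69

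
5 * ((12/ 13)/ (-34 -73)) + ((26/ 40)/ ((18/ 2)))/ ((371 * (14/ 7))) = -7995517/ 185781960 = -0.04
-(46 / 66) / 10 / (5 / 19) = -437 / 1650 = -0.26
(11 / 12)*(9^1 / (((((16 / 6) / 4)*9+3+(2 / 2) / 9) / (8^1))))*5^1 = 1485 / 41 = 36.22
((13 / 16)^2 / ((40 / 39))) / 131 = 6591 / 1341440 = 0.00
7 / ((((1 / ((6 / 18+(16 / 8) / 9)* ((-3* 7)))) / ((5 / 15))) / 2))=-490 / 9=-54.44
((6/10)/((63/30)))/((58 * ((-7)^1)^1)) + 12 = 12.00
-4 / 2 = -2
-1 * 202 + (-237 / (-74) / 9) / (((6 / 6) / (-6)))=-7553 / 37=-204.14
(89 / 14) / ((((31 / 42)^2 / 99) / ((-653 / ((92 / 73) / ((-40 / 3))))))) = 7981036.73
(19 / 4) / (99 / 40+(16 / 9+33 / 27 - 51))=-190 / 1821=-0.10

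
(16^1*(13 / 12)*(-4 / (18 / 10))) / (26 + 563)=-1040 / 15903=-0.07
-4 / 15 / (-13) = 4 / 195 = 0.02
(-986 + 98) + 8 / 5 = -4432 / 5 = -886.40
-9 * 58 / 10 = -52.20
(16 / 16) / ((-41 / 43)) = -43 / 41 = -1.05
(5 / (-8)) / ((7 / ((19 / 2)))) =-95 / 112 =-0.85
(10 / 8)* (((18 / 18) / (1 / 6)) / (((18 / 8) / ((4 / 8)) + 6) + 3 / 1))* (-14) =-70 / 9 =-7.78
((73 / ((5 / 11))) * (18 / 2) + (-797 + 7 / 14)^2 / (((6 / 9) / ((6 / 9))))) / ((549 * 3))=386.07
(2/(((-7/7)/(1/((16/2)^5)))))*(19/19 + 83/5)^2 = -121/6400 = -0.02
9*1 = 9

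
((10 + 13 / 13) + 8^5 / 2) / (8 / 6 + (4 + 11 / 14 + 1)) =688590 / 299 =2302.98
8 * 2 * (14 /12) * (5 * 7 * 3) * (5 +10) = 29400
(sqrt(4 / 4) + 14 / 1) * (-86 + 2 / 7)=-9000 / 7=-1285.71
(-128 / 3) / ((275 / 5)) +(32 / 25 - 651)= -536659 / 825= -650.50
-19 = -19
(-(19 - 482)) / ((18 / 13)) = 6019 / 18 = 334.39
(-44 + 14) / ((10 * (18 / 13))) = -13 / 6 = -2.17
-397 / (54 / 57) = -7543 / 18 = -419.06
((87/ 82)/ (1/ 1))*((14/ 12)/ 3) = 0.41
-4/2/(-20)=1/10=0.10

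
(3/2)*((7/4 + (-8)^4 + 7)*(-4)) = -49257/2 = -24628.50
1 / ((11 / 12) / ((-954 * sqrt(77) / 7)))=-11448 * sqrt(77) / 77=-1304.62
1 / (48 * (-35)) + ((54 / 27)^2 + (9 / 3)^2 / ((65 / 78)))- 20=-8737 / 1680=-5.20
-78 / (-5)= 15.60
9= 9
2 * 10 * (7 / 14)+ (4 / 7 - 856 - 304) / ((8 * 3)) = -1609 / 42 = -38.31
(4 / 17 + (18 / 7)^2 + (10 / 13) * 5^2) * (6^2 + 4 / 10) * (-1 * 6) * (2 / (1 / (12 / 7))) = -19527.44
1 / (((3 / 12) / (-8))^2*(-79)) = -1024 / 79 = -12.96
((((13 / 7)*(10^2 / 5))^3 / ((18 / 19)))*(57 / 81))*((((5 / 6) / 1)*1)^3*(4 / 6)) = 99139625000 / 6751269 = 14684.59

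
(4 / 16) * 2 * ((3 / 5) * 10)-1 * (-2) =5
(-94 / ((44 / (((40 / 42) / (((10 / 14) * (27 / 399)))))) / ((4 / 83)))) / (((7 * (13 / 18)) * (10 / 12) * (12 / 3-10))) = 14288 / 178035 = 0.08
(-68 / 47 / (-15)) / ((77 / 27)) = 612 / 18095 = 0.03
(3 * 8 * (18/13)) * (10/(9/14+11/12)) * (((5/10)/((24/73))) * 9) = 4966920/1703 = 2916.57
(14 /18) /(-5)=-7 /45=-0.16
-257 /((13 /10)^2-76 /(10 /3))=25700 /2111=12.17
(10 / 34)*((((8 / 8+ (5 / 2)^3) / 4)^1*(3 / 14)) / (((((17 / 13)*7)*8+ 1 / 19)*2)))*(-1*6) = -211185 / 19693888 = -0.01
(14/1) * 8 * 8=896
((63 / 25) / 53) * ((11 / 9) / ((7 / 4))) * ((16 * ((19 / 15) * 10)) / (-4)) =-1.68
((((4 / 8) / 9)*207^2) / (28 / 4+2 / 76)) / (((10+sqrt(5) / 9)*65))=0.51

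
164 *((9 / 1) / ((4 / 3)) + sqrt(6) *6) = 3517.30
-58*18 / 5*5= -1044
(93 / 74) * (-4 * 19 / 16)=-5.97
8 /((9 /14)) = 112 /9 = 12.44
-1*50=-50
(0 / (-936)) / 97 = 0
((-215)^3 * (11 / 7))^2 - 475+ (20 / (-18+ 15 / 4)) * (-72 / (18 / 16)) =681225639826314830 / 2793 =243904632948913.29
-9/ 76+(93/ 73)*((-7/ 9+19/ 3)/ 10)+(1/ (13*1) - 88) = -18896575/ 216372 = -87.33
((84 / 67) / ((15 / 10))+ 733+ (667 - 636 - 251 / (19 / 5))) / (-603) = -98839 / 85291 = -1.16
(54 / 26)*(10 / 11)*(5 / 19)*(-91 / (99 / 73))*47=-3602550 / 2299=-1567.01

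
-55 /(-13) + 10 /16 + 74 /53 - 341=-1845131 /5512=-334.75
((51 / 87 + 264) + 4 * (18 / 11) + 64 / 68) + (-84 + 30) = 1182609 / 5423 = 218.07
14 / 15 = 0.93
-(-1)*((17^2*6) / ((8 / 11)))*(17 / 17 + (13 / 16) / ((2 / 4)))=200277 / 32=6258.66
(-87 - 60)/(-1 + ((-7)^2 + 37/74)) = -294/97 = -3.03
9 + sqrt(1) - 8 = 2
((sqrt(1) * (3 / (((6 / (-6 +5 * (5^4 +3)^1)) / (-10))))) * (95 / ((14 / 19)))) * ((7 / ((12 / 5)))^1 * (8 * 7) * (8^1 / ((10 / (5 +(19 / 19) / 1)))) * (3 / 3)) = -1583923600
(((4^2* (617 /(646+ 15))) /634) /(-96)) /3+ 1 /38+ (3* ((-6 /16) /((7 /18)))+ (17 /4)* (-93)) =-399415739795 /1003263156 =-398.12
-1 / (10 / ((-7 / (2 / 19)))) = 133 / 20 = 6.65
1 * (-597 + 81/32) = -19023/32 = -594.47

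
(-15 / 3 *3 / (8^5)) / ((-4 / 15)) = 225 / 131072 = 0.00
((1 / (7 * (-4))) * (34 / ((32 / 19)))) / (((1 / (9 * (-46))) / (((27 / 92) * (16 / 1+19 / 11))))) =15305355 / 9856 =1552.90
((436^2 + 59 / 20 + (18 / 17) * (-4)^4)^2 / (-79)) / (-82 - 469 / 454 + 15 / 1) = 951000513296821643 / 141036219400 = 6742952.39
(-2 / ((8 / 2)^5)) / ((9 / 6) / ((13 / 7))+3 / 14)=-91 / 47616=-0.00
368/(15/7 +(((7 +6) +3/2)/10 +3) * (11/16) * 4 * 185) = 41216/253801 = 0.16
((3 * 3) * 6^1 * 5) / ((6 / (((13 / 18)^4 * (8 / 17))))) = 142805 / 24786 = 5.76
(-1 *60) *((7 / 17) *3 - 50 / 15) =2140 / 17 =125.88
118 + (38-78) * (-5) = 318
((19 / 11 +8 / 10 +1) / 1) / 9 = 194 / 495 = 0.39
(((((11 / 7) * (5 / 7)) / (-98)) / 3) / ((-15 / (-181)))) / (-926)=1991 / 40019868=0.00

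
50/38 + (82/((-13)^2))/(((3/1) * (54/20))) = 357805/260091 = 1.38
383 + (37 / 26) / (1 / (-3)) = 9847 / 26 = 378.73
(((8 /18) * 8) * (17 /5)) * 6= 1088 /15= 72.53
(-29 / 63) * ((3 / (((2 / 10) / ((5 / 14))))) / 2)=-725 / 588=-1.23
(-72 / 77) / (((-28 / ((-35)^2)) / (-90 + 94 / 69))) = -83400 / 23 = -3626.09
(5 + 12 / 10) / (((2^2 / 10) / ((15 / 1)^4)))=1569375 / 2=784687.50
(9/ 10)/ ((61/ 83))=747/ 610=1.22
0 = 0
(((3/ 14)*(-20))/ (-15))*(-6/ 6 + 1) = 0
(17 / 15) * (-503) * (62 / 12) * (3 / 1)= -265081 / 30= -8836.03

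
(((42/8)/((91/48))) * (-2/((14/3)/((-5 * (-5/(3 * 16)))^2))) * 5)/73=-9375/425152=-0.02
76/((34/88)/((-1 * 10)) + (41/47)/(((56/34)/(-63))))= -1571680/690829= -2.28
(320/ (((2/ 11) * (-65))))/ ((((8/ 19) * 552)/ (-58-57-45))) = 16720/ 897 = 18.64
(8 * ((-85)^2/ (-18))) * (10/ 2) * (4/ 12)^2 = -144500/ 81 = -1783.95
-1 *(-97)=97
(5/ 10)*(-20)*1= -10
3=3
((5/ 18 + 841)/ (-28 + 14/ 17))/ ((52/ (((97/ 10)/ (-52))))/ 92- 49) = 574328561/ 965312964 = 0.59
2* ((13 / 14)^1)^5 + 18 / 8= 976345 / 268912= 3.63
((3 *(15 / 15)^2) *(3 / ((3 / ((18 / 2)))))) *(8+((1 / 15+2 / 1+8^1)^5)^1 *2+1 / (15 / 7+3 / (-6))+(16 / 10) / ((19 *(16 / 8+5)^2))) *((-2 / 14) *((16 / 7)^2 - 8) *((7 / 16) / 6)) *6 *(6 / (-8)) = -14288915406160823 / 19673193750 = -726313.97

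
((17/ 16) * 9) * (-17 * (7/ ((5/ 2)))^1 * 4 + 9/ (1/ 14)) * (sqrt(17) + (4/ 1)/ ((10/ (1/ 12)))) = -24633 * sqrt(17)/ 40-8211/ 400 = -2559.64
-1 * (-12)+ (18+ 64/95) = 2914/95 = 30.67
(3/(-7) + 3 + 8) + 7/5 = 11.97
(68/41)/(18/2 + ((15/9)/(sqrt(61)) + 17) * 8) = 1082628/94637225 -1632 * sqrt(61)/94637225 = 0.01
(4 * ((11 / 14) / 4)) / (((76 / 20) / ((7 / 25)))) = 11 / 190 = 0.06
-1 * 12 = -12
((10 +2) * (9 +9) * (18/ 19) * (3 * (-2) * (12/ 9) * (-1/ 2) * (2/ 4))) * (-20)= -155520/ 19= -8185.26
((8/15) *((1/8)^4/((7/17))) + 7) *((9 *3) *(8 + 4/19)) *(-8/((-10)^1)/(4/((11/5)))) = 682.82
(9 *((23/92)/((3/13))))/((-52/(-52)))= 39/4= 9.75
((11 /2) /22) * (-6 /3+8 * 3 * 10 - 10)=57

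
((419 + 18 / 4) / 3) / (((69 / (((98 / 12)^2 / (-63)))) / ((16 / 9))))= -581042 / 150903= -3.85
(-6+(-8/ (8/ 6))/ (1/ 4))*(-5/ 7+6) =-1110/ 7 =-158.57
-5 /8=-0.62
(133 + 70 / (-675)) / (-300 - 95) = -17941 / 53325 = -0.34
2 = 2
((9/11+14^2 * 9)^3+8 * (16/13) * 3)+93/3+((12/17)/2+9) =1616851905595963/294151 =5496673156.29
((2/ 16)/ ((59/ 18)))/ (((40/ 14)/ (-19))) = -1197/ 4720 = -0.25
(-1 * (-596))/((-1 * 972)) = -149/243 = -0.61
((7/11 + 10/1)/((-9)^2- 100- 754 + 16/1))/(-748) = 117/6228596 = 0.00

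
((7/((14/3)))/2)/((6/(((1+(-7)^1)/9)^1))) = -1/12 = -0.08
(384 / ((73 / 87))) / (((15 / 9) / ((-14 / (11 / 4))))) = -5612544 / 4015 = -1397.89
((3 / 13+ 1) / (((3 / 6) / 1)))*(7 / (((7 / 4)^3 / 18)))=36864 / 637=57.87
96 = 96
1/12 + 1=13/12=1.08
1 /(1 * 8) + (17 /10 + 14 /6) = 499 /120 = 4.16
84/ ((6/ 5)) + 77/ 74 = 5257/ 74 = 71.04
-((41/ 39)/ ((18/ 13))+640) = -34601/ 54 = -640.76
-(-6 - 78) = 84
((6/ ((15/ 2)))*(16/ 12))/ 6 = 8/ 45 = 0.18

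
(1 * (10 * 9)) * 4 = 360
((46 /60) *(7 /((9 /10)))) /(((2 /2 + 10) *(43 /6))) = 322 /4257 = 0.08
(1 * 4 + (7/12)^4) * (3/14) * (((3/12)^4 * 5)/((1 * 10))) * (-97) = -8278465/49545216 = -0.17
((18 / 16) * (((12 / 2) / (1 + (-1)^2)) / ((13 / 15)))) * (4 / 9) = 45 / 26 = 1.73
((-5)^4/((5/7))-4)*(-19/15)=-16549/15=-1103.27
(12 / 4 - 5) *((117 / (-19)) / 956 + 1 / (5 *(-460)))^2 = -644692232 / 6817712655625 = -0.00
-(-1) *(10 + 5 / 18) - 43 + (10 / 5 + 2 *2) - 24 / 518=-124795 / 4662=-26.77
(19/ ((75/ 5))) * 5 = 19/ 3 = 6.33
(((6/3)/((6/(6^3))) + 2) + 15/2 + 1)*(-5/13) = -825/26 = -31.73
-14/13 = -1.08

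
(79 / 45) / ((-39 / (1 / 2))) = -79 / 3510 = -0.02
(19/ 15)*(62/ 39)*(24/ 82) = 4712/ 7995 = 0.59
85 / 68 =5 / 4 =1.25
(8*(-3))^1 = -24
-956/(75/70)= -13384/15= -892.27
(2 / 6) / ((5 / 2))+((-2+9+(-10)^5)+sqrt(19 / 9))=-99991.41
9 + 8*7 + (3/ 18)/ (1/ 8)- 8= 175/ 3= 58.33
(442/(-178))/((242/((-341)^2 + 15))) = -1193.31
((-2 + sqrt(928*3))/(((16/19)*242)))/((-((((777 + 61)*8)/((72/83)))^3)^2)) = 10097379/219198722640574101899402563757056 - 10097379*sqrt(174)/109599361320287050949701281878528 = -0.00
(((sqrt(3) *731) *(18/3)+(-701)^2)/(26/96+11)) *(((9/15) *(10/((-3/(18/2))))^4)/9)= 11368512000 *sqrt(3)/541+1273711392000/541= 2390761982.24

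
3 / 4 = 0.75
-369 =-369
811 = 811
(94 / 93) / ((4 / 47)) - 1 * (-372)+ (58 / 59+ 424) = 8876423 / 10974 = 808.86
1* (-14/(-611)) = 14/611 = 0.02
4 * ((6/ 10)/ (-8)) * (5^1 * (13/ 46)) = -39/ 92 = -0.42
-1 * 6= -6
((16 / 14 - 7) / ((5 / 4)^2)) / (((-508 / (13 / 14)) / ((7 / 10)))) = 533 / 111125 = 0.00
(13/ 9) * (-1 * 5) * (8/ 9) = -520/ 81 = -6.42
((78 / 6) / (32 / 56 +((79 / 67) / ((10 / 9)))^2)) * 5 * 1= 204249500 / 5334247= 38.29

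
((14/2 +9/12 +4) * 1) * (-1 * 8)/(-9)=94/9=10.44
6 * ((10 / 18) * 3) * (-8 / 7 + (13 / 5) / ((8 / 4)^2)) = -69 / 14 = -4.93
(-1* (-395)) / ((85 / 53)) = 246.29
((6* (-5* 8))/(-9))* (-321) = -8560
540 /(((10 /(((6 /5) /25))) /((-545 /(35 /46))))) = -1624536 /875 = -1856.61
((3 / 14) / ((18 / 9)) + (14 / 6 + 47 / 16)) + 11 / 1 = 5503 / 336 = 16.38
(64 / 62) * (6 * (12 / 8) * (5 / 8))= 180 / 31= 5.81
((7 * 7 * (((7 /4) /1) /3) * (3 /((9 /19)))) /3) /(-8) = -7.54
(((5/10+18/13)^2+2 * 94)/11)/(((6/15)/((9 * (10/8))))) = 29135025/59488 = 489.76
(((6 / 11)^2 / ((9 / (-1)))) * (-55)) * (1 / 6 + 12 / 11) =830 / 363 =2.29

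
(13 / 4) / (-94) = -13 / 376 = -0.03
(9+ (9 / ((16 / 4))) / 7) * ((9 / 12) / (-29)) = -27 / 112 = -0.24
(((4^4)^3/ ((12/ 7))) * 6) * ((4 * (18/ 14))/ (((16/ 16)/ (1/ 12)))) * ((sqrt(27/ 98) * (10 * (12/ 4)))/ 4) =283115520 * sqrt(6)/ 7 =99069794.61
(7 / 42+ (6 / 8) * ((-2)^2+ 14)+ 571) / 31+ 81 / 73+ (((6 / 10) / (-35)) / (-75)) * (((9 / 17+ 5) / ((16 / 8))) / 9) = 30250278236 / 1514795625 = 19.97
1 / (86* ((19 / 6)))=3 / 817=0.00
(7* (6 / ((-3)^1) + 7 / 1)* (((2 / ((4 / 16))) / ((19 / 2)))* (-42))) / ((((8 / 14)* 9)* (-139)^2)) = -13720 / 1101297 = -0.01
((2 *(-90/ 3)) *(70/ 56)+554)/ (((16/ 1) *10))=479/ 160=2.99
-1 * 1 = -1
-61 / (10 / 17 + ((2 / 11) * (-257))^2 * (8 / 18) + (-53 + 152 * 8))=-1129293 / 39506837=-0.03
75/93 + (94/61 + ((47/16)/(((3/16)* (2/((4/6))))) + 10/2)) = 12.57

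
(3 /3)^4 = 1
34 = 34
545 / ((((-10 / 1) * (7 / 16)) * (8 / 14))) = -218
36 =36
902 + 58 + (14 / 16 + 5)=7727 / 8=965.88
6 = 6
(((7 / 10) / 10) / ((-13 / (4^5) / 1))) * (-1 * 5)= 1792 / 65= 27.57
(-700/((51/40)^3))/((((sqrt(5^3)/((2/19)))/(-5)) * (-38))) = -8960000 * sqrt(5)/47887011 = -0.42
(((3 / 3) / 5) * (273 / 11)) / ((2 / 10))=273 / 11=24.82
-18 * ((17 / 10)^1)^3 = -44217 / 500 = -88.43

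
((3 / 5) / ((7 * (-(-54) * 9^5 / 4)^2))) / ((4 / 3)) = 1 / 9885033776835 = 0.00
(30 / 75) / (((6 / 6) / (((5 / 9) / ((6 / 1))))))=1 / 27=0.04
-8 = -8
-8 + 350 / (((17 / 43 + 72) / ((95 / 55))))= 12006 / 34243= 0.35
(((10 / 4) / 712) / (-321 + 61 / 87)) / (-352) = 435 / 13967776768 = 0.00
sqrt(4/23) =2 * sqrt(23)/23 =0.42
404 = 404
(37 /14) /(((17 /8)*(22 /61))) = 4514 /1309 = 3.45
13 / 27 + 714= 19291 / 27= 714.48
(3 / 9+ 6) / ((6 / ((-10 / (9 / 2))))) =-190 / 81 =-2.35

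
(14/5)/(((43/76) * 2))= 532/215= 2.47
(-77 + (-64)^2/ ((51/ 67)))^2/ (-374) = -75220.92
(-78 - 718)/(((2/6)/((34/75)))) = -27064/25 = -1082.56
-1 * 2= -2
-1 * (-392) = 392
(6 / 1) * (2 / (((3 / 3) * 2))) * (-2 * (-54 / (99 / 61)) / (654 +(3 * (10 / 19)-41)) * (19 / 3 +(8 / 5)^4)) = 672118008 / 80279375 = 8.37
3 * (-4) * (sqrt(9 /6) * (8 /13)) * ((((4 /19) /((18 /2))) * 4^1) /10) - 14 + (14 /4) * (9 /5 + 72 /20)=4.82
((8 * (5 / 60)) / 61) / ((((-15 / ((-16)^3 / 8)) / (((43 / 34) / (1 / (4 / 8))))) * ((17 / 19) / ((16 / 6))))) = 1673216 / 2379915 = 0.70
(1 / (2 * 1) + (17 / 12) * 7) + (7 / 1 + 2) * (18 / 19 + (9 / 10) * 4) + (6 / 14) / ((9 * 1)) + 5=149999 / 2660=56.39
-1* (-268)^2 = -71824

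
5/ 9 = 0.56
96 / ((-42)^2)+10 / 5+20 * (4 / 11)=15082 / 1617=9.33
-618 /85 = -7.27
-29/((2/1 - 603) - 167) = 29/768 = 0.04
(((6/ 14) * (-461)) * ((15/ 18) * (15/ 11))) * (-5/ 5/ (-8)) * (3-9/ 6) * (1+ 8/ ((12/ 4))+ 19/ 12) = -311175/ 1408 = -221.00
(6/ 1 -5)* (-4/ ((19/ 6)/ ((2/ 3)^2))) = -32/ 57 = -0.56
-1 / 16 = -0.06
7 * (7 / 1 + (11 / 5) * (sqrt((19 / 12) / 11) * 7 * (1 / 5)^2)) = 49 * sqrt(627) / 750 + 49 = 50.64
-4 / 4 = -1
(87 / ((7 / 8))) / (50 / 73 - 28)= -25404 / 6979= -3.64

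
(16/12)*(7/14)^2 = 1/3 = 0.33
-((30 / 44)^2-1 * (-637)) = -308533 / 484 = -637.46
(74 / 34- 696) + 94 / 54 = -692.08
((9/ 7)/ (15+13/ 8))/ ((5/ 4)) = 288/ 4655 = 0.06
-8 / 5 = -1.60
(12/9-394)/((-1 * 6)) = 589/9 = 65.44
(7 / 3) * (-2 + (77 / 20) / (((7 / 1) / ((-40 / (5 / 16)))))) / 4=-1267 / 30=-42.23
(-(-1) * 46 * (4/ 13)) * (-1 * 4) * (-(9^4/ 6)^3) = 962352494676/ 13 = 74027114975.08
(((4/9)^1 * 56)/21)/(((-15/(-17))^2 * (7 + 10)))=544/6075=0.09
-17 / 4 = -4.25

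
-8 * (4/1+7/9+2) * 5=-2440/9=-271.11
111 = 111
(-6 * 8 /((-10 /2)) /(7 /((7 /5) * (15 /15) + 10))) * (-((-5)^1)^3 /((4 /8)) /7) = 27360 /49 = 558.37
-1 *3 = -3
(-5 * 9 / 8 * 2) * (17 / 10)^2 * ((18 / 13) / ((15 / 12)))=-23409 / 650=-36.01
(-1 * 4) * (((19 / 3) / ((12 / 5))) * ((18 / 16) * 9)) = -855 / 8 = -106.88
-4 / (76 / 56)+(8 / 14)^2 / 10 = -13568 / 4655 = -2.91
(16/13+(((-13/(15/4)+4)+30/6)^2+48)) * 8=1868456/2925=638.79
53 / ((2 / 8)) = 212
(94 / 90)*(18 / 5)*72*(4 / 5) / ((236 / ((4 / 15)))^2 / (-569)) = -1711552 / 10878125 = -0.16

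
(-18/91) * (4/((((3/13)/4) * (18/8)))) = -128/21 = -6.10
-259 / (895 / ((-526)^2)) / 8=-17914771 / 1790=-10008.25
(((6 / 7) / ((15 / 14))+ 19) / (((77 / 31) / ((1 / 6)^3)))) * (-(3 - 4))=31 / 840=0.04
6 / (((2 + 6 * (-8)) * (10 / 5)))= -0.07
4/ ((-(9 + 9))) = -2/ 9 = -0.22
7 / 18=0.39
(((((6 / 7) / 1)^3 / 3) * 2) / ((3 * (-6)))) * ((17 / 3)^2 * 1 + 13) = -464 / 441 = -1.05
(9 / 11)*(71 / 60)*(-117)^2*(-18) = -26241813 / 110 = -238561.94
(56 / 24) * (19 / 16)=2.77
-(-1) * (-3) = -3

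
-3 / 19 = -0.16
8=8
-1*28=-28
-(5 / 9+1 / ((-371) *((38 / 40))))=-35065 / 63441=-0.55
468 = 468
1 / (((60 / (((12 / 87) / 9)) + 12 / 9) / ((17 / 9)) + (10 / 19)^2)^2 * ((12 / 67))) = 2523405523 / 1943372290820268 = 0.00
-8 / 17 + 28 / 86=-106 / 731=-0.15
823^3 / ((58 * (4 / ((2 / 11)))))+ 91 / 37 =20625461495 / 47212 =436869.05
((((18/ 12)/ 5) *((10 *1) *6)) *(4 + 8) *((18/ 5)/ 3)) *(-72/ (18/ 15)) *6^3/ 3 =-1119744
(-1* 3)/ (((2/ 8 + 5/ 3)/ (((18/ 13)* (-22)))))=14256/ 299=47.68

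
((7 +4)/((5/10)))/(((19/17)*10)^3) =54043/3429500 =0.02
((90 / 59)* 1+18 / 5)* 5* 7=10584 / 59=179.39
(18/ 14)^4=6561/ 2401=2.73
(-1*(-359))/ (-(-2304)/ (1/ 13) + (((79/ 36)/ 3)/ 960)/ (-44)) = 1637729280/ 136638627761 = 0.01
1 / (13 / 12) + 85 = 1117 / 13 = 85.92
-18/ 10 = -9/ 5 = -1.80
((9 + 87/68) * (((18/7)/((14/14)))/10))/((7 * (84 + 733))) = 6291/13611220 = 0.00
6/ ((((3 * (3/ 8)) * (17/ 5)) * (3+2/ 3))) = 80/ 187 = 0.43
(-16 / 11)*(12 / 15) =-64 / 55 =-1.16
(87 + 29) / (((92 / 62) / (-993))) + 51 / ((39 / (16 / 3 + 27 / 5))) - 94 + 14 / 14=-348509884 / 4485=-77705.66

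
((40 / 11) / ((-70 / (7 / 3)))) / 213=-4 / 7029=-0.00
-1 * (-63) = 63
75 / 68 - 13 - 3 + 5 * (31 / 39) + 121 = 291925 / 2652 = 110.08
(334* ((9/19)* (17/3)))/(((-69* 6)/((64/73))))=-1.90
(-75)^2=5625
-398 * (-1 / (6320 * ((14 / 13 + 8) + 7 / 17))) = 43979 / 6626520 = 0.01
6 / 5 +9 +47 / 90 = 193 / 18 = 10.72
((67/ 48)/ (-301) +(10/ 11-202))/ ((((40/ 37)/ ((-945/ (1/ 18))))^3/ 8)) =379403811035290770309/ 60544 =6266579859858793.11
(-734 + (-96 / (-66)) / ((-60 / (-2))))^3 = -1776044923713208 / 4492125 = -395368544.67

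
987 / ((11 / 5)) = 448.64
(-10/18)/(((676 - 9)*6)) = -5/36018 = -0.00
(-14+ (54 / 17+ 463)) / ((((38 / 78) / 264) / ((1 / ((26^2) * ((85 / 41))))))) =62403066 / 356915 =174.84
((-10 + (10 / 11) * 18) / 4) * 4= 70 / 11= 6.36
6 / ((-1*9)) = -2 / 3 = -0.67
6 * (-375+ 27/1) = -2088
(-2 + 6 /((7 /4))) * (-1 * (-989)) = 9890 /7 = 1412.86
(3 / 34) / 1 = 3 / 34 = 0.09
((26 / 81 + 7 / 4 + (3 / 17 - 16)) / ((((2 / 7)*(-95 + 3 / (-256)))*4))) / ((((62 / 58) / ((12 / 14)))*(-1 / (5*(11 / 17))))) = -0.33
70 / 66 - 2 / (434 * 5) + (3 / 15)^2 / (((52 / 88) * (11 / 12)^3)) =29378386 / 25600575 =1.15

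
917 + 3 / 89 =81616 / 89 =917.03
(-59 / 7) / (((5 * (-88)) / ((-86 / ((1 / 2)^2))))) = -6.59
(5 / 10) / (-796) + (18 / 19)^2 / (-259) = -609307 / 148850408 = -0.00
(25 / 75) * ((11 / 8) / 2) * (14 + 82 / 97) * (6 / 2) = 990 / 97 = 10.21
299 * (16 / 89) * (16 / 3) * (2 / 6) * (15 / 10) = 38272 / 267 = 143.34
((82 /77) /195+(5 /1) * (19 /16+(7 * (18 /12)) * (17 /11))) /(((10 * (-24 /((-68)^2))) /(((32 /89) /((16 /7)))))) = -6045861793 /22908600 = -263.91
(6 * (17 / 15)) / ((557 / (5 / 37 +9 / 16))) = 7021 / 824360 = 0.01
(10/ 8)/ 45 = 1/ 36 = 0.03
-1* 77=-77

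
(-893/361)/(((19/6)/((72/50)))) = -10152/9025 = -1.12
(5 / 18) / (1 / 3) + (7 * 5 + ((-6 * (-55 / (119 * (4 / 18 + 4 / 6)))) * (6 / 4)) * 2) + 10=78815 / 1428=55.19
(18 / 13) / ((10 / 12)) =108 / 65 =1.66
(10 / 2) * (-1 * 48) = -240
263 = 263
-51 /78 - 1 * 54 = -1421 /26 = -54.65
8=8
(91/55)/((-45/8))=-728/2475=-0.29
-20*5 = -100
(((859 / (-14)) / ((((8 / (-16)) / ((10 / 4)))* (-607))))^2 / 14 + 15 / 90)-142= -430135394753 / 3033072168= -141.82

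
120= 120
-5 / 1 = -5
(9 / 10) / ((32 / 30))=27 / 32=0.84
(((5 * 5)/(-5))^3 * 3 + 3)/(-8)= 93/2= 46.50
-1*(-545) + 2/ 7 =545.29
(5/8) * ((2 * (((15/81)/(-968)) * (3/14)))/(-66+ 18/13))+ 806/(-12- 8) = -16515442619/409812480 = -40.30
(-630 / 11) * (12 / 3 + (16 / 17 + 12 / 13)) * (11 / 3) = -272160 / 221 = -1231.49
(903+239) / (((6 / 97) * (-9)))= -55387 / 27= -2051.37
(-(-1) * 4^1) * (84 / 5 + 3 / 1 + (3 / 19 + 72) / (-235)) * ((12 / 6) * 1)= 696288 / 4465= 155.94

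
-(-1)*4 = 4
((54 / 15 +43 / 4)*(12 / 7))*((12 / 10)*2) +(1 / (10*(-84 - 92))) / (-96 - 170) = 59.04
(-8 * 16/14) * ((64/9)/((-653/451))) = 44.90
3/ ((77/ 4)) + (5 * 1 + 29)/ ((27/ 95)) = 249034/ 2079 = 119.79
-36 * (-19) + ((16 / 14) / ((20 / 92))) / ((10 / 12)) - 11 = 118879 / 175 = 679.31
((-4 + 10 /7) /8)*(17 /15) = -51 /140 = -0.36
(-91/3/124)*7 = -637/372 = -1.71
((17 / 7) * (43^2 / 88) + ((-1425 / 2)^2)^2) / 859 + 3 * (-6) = 317504698591807 / 1058288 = 300017290.75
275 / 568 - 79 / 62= -13911 / 17608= -0.79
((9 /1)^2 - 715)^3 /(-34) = 127420052 /17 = 7495297.18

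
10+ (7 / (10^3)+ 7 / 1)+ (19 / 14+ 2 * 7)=32.36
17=17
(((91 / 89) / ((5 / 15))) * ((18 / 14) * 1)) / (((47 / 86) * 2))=15093 / 4183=3.61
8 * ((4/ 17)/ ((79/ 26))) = 832/ 1343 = 0.62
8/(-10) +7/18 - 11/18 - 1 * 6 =-316/45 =-7.02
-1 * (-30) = 30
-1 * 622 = -622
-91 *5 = -455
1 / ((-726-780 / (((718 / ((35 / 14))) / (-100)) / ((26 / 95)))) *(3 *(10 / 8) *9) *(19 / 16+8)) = -218272 / 44105968935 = -0.00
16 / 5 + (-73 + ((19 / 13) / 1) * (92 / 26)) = -64.63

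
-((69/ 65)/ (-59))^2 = -4761/ 14707225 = -0.00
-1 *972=-972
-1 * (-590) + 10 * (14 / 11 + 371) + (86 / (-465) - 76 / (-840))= 20588509 / 4774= 4312.63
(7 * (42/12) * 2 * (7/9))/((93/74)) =30.32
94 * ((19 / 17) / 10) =893 / 85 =10.51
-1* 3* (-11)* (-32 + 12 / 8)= -2013 / 2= -1006.50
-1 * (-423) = 423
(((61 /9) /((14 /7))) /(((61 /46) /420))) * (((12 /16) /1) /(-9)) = -805 /9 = -89.44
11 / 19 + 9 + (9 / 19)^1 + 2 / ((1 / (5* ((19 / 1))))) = 200.05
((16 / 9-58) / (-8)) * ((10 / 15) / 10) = 253 / 540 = 0.47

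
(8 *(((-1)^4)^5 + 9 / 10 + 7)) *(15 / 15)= 356 / 5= 71.20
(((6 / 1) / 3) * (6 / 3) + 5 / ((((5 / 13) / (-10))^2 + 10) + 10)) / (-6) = -0.71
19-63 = -44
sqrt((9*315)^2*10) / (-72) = -315*sqrt(10) / 8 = -124.51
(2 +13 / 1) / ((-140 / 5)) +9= 237 / 28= 8.46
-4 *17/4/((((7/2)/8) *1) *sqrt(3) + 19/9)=-744192/80509 + 154224 *sqrt(3)/80509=-5.93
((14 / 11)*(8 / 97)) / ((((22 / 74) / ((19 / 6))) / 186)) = 2440816 / 11737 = 207.96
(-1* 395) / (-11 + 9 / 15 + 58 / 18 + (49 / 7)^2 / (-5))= 17775 / 764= 23.27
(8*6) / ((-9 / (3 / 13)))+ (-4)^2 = 192 / 13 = 14.77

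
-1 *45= -45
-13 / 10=-1.30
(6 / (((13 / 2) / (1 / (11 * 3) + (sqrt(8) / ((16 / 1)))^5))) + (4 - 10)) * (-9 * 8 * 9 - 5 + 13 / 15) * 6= 16707656 / 715 - 14673 * sqrt(2) / 33280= 23366.73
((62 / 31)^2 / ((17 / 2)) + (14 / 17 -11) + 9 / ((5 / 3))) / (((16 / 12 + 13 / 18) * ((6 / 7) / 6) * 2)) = -23058 / 3145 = -7.33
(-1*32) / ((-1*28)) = 1.14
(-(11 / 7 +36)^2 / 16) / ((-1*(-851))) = -69169 / 667184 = -0.10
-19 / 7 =-2.71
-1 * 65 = -65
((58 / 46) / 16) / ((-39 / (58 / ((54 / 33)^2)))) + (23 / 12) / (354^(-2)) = 240188.96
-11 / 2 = -5.50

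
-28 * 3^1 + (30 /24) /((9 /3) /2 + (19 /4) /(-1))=-1097 /13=-84.38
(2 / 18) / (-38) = -1 / 342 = -0.00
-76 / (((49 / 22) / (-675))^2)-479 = -16760860079 / 2401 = -6980783.04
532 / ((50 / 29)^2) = 111853 / 625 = 178.96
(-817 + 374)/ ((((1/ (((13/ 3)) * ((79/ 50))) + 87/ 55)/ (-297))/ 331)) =25204375.11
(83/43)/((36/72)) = 166/43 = 3.86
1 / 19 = 0.05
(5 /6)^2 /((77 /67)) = 1675 /2772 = 0.60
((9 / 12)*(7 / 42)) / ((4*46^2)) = 1 / 67712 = 0.00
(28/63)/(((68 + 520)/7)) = 1/189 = 0.01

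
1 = 1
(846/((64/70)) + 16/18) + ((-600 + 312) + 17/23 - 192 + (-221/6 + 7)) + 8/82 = 56653067/135792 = 417.20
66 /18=11 /3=3.67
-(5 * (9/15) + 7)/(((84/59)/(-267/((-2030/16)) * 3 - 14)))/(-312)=-230159/1330056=-0.17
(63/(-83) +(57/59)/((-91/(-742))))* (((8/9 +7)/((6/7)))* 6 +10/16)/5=121478431/1527864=79.51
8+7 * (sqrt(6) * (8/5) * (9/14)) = 8+36 * sqrt(6)/5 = 25.64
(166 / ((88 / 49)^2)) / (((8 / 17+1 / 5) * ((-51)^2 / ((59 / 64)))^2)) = 3468520615 / 359750938263552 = 0.00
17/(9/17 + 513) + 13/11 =116669/96030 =1.21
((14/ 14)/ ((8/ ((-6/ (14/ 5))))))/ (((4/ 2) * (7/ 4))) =-15/ 196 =-0.08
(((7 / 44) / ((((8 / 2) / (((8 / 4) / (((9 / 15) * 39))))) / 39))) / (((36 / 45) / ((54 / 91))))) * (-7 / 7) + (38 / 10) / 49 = -11653 / 560560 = -0.02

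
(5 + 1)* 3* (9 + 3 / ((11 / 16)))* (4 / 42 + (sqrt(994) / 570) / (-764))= 252 / 11 - 441* sqrt(994) / 798380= 22.89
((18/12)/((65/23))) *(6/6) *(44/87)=506/1885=0.27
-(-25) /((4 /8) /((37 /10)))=185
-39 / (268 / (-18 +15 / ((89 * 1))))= 61893 / 23852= 2.59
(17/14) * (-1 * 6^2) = -306/7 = -43.71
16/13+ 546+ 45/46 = 327829/598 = 548.21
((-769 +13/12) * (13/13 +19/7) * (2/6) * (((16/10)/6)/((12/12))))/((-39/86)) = 316996/567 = 559.08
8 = 8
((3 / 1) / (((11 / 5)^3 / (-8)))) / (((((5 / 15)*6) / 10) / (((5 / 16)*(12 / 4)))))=-28125 / 2662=-10.57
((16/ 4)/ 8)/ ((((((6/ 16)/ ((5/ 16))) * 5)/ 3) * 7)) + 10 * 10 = 2801/ 28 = 100.04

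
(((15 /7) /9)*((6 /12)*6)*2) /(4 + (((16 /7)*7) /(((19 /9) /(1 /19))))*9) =361 /1918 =0.19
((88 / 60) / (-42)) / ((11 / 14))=-0.04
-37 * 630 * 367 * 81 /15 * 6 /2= -138587274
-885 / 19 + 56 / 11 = -8671 / 209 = -41.49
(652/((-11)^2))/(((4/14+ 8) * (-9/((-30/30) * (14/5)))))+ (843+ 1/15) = 26631278/31581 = 843.27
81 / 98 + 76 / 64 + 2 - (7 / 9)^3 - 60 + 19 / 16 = -15794105 / 285768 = -55.27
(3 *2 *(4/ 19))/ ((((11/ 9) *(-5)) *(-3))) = 72/ 1045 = 0.07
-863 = -863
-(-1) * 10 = 10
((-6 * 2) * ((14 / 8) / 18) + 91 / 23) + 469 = 65107 / 138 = 471.79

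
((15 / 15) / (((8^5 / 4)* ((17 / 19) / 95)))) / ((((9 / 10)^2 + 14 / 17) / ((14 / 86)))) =315875 / 244553728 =0.00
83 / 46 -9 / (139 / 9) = 7811 / 6394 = 1.22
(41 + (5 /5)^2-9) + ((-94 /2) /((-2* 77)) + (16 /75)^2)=28890049 /866250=33.35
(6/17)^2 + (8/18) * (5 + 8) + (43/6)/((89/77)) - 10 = 973513/462978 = 2.10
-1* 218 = -218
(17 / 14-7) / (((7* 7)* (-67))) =81 / 45962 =0.00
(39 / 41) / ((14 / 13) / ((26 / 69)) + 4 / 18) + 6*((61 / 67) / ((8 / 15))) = 543170817 / 51478780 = 10.55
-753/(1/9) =-6777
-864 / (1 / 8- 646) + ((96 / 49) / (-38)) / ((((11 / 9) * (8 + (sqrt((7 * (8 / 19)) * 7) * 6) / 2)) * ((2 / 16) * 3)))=1082641536 / 804868757- 864 * sqrt(38) / 422807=1.33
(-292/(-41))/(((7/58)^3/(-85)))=-4842679840/14063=-344356.10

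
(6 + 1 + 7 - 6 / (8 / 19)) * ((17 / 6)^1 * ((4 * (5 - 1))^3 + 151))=-72199 / 24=-3008.29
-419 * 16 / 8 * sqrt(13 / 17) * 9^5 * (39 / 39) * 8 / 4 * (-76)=7521425424 * sqrt(221) / 17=6577295731.24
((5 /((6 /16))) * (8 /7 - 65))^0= 1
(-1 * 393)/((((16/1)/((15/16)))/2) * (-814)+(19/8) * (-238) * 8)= 0.03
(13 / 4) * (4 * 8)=104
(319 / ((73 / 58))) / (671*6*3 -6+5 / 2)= 0.02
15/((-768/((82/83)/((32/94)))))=-9635/169984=-0.06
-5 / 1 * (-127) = 635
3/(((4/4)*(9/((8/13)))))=8/39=0.21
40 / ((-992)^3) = -5 / 122023936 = -0.00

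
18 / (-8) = -9 / 4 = -2.25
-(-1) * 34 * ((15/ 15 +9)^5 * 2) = 6800000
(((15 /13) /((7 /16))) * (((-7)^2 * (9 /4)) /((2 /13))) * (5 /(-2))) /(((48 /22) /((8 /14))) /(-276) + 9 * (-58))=2390850 /264139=9.05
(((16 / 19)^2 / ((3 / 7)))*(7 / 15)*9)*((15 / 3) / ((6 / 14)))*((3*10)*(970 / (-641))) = -851737600 / 231401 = -3680.79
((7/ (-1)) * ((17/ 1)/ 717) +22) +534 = 398533/ 717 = 555.83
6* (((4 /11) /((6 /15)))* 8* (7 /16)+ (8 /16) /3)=20.09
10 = 10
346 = 346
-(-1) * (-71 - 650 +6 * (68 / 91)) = -65203 / 91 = -716.52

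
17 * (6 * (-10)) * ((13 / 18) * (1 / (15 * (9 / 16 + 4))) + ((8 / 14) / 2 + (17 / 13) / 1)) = -97813852 / 59787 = -1636.04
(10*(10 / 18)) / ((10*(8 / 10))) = 25 / 36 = 0.69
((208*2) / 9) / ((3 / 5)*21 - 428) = -2080 / 18693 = -0.11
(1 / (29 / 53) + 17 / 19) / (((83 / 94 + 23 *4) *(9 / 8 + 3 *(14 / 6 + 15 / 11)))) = 496320 / 206863583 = 0.00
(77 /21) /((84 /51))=187 /84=2.23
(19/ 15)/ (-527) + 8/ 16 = 7867/ 15810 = 0.50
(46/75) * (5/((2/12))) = 92/5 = 18.40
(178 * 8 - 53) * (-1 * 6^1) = -8226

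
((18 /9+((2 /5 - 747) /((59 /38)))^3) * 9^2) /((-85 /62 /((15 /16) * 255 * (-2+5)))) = 96762088384202725929 /20537900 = 4711391543643.84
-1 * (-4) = 4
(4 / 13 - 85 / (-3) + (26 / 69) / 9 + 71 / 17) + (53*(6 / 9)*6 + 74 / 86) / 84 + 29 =10640250055 / 165238164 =64.39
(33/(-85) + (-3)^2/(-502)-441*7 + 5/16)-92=-1085215413/341360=-3179.09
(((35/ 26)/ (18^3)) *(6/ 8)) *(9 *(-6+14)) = 35/ 2808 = 0.01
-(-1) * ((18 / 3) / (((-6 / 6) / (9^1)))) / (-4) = 27 / 2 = 13.50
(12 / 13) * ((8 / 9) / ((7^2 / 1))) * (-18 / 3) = -64 / 637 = -0.10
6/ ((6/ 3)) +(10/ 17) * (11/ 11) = 61/ 17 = 3.59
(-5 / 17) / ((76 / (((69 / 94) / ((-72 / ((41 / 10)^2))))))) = 0.00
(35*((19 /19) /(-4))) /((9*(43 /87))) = -1015 /516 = -1.97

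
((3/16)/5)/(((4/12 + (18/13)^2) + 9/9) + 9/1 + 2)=1521/578000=0.00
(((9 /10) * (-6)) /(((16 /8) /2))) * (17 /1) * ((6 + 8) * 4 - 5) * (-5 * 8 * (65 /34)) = 358020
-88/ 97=-0.91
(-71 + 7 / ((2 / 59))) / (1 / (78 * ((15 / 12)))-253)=-52845 / 98666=-0.54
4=4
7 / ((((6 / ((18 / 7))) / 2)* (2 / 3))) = 9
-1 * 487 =-487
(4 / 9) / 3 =4 / 27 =0.15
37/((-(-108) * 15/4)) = 37/405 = 0.09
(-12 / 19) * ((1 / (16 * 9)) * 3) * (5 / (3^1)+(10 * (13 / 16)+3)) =-307 / 1824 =-0.17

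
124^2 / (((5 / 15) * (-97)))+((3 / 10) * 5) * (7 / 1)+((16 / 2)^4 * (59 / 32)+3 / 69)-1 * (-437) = 33572075 / 4462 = 7524.00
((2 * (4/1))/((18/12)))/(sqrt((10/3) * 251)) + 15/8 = 8 * sqrt(7530)/3765 + 15/8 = 2.06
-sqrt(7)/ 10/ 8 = -sqrt(7)/ 80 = -0.03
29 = 29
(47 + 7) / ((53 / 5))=270 / 53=5.09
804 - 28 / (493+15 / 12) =803.94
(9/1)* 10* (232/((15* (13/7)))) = 9744/13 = 749.54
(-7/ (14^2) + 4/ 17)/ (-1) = -95/ 476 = -0.20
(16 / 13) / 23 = 16 / 299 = 0.05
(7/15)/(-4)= -7/60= -0.12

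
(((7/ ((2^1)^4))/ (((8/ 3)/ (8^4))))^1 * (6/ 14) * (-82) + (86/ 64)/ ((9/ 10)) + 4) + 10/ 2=-3399193/ 144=-23605.51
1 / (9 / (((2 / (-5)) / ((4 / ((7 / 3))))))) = -7 / 270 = -0.03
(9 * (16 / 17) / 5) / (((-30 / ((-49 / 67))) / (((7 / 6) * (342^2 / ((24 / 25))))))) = 6686442 / 1139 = 5870.45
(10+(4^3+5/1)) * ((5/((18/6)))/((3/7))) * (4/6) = 5530/27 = 204.81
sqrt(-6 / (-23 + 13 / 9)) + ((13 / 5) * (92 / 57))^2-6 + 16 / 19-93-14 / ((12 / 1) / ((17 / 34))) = -80.60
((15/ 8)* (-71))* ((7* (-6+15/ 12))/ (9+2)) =141645/ 352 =402.40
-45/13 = -3.46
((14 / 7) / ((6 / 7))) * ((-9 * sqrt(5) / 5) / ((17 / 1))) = -21 * sqrt(5) / 85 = -0.55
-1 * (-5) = 5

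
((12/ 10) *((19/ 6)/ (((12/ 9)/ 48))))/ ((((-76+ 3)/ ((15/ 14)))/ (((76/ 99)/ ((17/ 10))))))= -0.91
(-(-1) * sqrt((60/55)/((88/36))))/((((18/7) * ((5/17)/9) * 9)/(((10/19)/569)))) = 119 * sqrt(6)/356763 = 0.00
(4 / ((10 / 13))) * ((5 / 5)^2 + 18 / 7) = 130 / 7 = 18.57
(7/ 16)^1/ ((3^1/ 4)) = 7/ 12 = 0.58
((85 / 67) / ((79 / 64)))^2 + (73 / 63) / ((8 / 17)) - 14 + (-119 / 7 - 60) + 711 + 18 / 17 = 149923440537121 / 240039794232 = 624.58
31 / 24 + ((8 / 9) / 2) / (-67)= 6199 / 4824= 1.29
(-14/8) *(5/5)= -7/4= -1.75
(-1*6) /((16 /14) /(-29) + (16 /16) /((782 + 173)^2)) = 370282150 /2431999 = 152.25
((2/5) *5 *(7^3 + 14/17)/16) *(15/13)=87675/1768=49.59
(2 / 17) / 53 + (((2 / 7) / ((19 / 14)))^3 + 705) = 4356942477 / 6179959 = 705.01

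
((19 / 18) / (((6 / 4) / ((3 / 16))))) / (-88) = -19 / 12672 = -0.00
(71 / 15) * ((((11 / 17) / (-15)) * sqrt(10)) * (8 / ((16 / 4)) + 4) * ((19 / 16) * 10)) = -46.00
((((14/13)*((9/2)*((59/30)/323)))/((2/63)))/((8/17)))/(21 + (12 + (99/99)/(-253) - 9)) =19748421/239925920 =0.08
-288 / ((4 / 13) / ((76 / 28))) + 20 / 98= -124478 / 49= -2540.37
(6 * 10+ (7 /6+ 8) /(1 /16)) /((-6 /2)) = -620 /9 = -68.89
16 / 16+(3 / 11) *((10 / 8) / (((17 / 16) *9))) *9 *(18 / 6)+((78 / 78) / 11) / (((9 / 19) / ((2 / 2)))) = 3626 / 1683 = 2.15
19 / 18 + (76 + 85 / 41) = 79.13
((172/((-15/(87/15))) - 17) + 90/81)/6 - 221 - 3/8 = -1269581/5400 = -235.11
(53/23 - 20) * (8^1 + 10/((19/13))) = -114774/437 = -262.64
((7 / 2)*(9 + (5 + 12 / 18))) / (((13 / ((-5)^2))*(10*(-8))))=-385 / 312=-1.23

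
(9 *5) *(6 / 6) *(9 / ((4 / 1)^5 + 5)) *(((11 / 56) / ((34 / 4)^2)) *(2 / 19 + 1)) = 4455 / 3766826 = 0.00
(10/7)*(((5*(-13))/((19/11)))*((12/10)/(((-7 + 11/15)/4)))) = 257400/6251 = 41.18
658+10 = 668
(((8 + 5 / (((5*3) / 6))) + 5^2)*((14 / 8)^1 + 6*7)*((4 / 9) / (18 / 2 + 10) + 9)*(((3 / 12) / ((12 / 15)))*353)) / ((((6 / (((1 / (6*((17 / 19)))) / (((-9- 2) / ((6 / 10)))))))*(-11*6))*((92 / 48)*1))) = 3336158875 / 163506816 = 20.40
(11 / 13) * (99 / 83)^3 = 10673289 / 7433231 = 1.44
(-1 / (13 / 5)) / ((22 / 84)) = -210 / 143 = -1.47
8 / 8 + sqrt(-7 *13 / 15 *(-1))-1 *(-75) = 78.46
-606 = -606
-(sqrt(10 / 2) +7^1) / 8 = -7 / 8 - sqrt(5) / 8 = -1.15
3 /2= 1.50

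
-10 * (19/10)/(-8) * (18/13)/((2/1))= 171/104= 1.64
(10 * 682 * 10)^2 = 4651240000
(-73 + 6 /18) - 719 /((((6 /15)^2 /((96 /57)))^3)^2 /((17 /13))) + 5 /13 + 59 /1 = -2346816024369766358 /1834789359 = -1279065639.26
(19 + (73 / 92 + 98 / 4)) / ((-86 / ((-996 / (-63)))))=-338225 / 41538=-8.14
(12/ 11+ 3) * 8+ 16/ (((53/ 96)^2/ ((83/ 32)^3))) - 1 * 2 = 58505797/ 61798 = 946.73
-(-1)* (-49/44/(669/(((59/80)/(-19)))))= 2891/44742720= 0.00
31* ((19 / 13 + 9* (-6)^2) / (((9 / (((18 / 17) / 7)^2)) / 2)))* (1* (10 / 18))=5246440 / 184093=28.50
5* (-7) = -35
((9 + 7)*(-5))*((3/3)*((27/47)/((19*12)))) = -180/893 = -0.20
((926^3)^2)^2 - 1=397495155639882245867698528490622975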